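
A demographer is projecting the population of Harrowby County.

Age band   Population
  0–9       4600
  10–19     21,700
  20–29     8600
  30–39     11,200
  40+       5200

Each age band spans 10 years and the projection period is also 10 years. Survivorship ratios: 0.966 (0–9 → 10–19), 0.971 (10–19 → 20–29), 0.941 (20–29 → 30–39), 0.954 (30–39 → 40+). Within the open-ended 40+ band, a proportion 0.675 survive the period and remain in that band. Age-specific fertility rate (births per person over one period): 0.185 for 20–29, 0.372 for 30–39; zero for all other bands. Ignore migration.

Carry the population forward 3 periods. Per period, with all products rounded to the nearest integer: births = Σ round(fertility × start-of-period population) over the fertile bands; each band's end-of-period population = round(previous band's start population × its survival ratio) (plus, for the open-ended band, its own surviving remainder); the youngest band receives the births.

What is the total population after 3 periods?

Let band 1 be 0–9 through band 5 = 40+.
— Period 1 —
Births: 8600 × 0.185 = 1591  |  11200 × 0.372 = 4166 → total 5757
Band 2: 4600 × 0.966 = 4444
Band 3: 21700 × 0.971 = 21071
Band 4: 8600 × 0.941 = 8093
Band 5: 11200 × 0.954 + 5200 × 0.675 = 10685 + 3510 = 14195
Population now: 0–9=5757, 10–19=4444, 20–29=21071, 30–39=8093, 40+=14195
— Period 2 —
Births: 21071 × 0.185 = 3898  |  8093 × 0.372 = 3011 → total 6909
Band 2: 5757 × 0.966 = 5561
Band 3: 4444 × 0.971 = 4315
Band 4: 21071 × 0.941 = 19828
Band 5: 8093 × 0.954 + 14195 × 0.675 = 7721 + 9582 = 17303
Population now: 0–9=6909, 10–19=5561, 20–29=4315, 30–39=19828, 40+=17303
— Period 3 —
Births: 4315 × 0.185 = 798  |  19828 × 0.372 = 7376 → total 8174
Band 2: 6909 × 0.966 = 6674
Band 3: 5561 × 0.971 = 5400
Band 4: 4315 × 0.941 = 4060
Band 5: 19828 × 0.954 + 17303 × 0.675 = 18916 + 11680 = 30596
Population now: 0–9=8174, 10–19=6674, 20–29=5400, 30–39=4060, 40+=30596
Total after period 3: 8174 + 6674 + 5400 + 4060 + 30596 = 54904

54904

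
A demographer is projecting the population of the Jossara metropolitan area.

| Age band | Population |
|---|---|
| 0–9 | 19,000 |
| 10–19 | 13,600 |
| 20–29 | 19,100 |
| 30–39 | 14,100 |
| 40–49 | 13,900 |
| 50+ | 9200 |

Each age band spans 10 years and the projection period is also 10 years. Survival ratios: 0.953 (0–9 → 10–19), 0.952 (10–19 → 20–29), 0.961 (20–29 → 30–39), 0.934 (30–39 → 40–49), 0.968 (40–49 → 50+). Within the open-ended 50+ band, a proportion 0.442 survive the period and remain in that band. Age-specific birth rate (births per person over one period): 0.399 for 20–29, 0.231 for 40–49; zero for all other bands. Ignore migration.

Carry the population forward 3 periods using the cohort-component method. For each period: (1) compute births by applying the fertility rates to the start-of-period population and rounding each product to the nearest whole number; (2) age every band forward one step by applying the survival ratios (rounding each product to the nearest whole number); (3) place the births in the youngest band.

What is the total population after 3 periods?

82326

After projecting period 1:
Births: 19100 * 0.399 = 7621, 13900 * 0.231 = 3211 ⇒ total 10832
10–19: 19000 * 0.953 = 18107
20–29: 13600 * 0.952 = 12947
30–39: 19100 * 0.961 = 18355
40–49: 14100 * 0.934 = 13169
50+: 13900 * 0.968 + 9200 * 0.442 = 13455 + 4066 = 17521
Population now: 0–9=10832, 10–19=18107, 20–29=12947, 30–39=18355, 40–49=13169, 50+=17521
After projecting period 2:
Births: 12947 * 0.399 = 5166, 13169 * 0.231 = 3042 ⇒ total 8208
10–19: 10832 * 0.953 = 10323
20–29: 18107 * 0.952 = 17238
30–39: 12947 * 0.961 = 12442
40–49: 18355 * 0.934 = 17144
50+: 13169 * 0.968 + 17521 * 0.442 = 12748 + 7744 = 20492
Population now: 0–9=8208, 10–19=10323, 20–29=17238, 30–39=12442, 40–49=17144, 50+=20492
After projecting period 3:
Births: 17238 * 0.399 = 6878, 17144 * 0.231 = 3960 ⇒ total 10838
10–19: 8208 * 0.953 = 7822
20–29: 10323 * 0.952 = 9827
30–39: 17238 * 0.961 = 16566
40–49: 12442 * 0.934 = 11621
50+: 17144 * 0.968 + 20492 * 0.442 = 16595 + 9057 = 25652
Population now: 0–9=10838, 10–19=7822, 20–29=9827, 30–39=16566, 40–49=11621, 50+=25652
Total after period 3: 10838 + 7822 + 9827 + 16566 + 11621 + 25652 = 82326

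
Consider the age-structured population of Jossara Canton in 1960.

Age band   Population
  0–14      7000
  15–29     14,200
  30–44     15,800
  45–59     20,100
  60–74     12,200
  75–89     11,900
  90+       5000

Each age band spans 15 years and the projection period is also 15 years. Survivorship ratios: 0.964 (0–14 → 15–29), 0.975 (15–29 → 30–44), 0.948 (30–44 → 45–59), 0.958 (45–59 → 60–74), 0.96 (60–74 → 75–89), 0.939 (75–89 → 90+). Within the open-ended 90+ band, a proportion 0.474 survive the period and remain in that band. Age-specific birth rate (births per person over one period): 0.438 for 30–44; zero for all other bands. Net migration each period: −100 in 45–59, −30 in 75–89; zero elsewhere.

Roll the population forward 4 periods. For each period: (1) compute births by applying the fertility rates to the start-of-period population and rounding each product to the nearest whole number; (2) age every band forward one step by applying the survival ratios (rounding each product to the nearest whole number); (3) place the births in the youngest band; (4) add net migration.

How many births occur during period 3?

— Period 1 —
Births: 15800 * 0.438 = 6920
15–29: 7000 * 0.964 = 6748
30–44: 14200 * 0.975 = 13845
45–59: 15800 * 0.948 = 14978
60–74: 20100 * 0.958 = 19256
75–89: 12200 * 0.96 = 11712
90+: 11900 * 0.939 + 5000 * 0.474 = 11174 + 2370 = 13544
Net migration: 45–59 − 100 → 14878; 75–89 − 30 → 11682
Giving 6920 / 6748 / 13845 / 14878 / 19256 / 11682 / 13544.
— Period 2 —
Births: 13845 * 0.438 = 6064
15–29: 6920 * 0.964 = 6671
30–44: 6748 * 0.975 = 6579
45–59: 13845 * 0.948 = 13125
60–74: 14878 * 0.958 = 14253
75–89: 19256 * 0.96 = 18486
90+: 11682 * 0.939 + 13544 * 0.474 = 10969 + 6420 = 17389
Net migration: 45–59 − 100 → 13025; 75–89 − 30 → 18456
Giving 6064 / 6671 / 6579 / 13025 / 14253 / 18456 / 17389.
— Period 3 —
Births: 6579 * 0.438 = 2882
15–29: 6064 * 0.964 = 5846
30–44: 6671 * 0.975 = 6504
45–59: 6579 * 0.948 = 6237
60–74: 13025 * 0.958 = 12478
75–89: 14253 * 0.96 = 13683
90+: 18456 * 0.939 + 17389 * 0.474 = 17330 + 8242 = 25572
Net migration: 45–59 − 100 → 6137; 75–89 − 30 → 13653
Giving 2882 / 5846 / 6504 / 6137 / 12478 / 13653 / 25572.

2882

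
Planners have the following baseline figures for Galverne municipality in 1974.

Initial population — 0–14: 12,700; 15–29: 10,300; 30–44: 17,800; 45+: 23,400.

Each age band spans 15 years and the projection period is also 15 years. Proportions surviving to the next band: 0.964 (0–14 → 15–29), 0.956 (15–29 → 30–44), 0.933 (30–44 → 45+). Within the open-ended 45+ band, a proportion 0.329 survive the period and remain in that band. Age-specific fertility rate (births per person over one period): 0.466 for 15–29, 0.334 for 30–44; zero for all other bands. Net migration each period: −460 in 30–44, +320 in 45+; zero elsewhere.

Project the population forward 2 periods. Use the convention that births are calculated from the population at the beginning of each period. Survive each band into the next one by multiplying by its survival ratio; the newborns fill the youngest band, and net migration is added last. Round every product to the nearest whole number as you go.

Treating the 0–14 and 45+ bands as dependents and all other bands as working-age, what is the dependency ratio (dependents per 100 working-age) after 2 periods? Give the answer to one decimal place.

After projecting period 1:
Births: 10300 × 0.466 = 4800  |  17800 × 0.334 = 5945 → 10745
15–29: 12700 × 0.964 = 12243
30–44: 10300 × 0.956 = 9847
45+: 17800 × 0.933 + 23400 × 0.329 = 16607 + 7699 = 24306
Net migration: 30–44 − 460 → 9387; 45+ + 320 → 24626
Population now: 0–14=10745, 15–29=12243, 30–44=9387, 45+=24626
After projecting period 2:
Births: 12243 × 0.466 = 5705  |  9387 × 0.334 = 3135 → 8840
15–29: 10745 × 0.964 = 10358
30–44: 12243 × 0.956 = 11704
45+: 9387 × 0.933 + 24626 × 0.329 = 8758 + 8102 = 16860
Net migration: 30–44 − 460 → 11244; 45+ + 320 → 17180
Population now: 0–14=8840, 15–29=10358, 30–44=11244, 45+=17180
Dependents (band 0–14 + band 45+) = 8840 + 17180 = 26020; working-age = 21602; ratio = 26020/21602 × 100 = 120.5

120.5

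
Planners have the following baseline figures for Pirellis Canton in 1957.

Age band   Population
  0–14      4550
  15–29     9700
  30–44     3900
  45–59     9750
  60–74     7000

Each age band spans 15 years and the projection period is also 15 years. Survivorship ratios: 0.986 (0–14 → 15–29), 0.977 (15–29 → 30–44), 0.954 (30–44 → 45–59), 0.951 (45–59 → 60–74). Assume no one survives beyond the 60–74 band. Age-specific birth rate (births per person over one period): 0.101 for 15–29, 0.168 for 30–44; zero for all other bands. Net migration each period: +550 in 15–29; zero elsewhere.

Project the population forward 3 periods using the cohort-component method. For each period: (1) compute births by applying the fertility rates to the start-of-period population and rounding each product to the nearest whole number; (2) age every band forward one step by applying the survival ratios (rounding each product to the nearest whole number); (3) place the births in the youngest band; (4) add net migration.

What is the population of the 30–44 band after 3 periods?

(Groups numbered youngest = 1 to oldest = 5.)
Period 1:
Births: 9700 × 0.101 = 980, 3900 × 0.168 = 655 ⇒ total 1635
Group 2: 4550 × 0.986 = 4486
Group 3: 9700 × 0.977 = 9477
Group 4: 3900 × 0.954 = 3721
Group 5: 9750 × 0.951 = 9272
Net migration: Group 2 + 550 → 5036
End of period: [1635, 5036, 9477, 3721, 9272]
Period 2:
Births: 5036 × 0.101 = 509, 9477 × 0.168 = 1592 ⇒ total 2101
Group 2: 1635 × 0.986 = 1612
Group 3: 5036 × 0.977 = 4920
Group 4: 9477 × 0.954 = 9041
Group 5: 3721 × 0.951 = 3539
Net migration: Group 2 + 550 → 2162
End of period: [2101, 2162, 4920, 9041, 3539]
Period 3:
Births: 2162 × 0.101 = 218, 4920 × 0.168 = 827 ⇒ total 1045
Group 2: 2101 × 0.986 = 2072
Group 3: 2162 × 0.977 = 2112
Group 4: 4920 × 0.954 = 4694
Group 5: 9041 × 0.951 = 8598
Net migration: Group 2 + 550 → 2622
End of period: [1045, 2622, 2112, 4694, 8598]

2112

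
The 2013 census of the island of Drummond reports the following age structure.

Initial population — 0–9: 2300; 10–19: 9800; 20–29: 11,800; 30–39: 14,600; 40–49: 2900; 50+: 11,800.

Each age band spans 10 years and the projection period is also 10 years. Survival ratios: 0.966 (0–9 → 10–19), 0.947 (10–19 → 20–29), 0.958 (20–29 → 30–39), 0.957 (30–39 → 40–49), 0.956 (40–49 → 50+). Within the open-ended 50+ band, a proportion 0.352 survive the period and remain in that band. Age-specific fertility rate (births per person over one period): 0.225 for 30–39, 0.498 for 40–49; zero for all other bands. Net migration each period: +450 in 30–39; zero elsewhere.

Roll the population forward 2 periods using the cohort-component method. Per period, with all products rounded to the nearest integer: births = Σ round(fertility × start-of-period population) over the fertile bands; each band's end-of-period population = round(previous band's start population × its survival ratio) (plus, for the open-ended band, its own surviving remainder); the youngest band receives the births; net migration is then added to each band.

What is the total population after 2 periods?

Period 1:
Births: 14600 * 0.225 = 3285 ; 2900 * 0.498 = 1444 ⇒ total 4729
10–19: 2300 * 0.966 = 2222
20–29: 9800 * 0.947 = 9281
30–39: 11800 * 0.958 = 11304
40–49: 14600 * 0.957 = 13972
50+: 2900 * 0.956 + 11800 * 0.352 = 2772 + 4154 = 6926
Net migration: 30–39 + 450 → 11754
End of period: [4729, 2222, 9281, 11754, 13972, 6926]
Period 2:
Births: 11754 * 0.225 = 2645 ; 13972 * 0.498 = 6958 ⇒ total 9603
10–19: 4729 * 0.966 = 4568
20–29: 2222 * 0.947 = 2104
30–39: 9281 * 0.958 = 8891
40–49: 11754 * 0.957 = 11249
50+: 13972 * 0.956 + 6926 * 0.352 = 13357 + 2438 = 15795
Net migration: 30–39 + 450 → 9341
End of period: [9603, 4568, 2104, 9341, 11249, 15795]
Total after period 2: 9603 + 4568 + 2104 + 9341 + 11249 + 15795 = 52660

52660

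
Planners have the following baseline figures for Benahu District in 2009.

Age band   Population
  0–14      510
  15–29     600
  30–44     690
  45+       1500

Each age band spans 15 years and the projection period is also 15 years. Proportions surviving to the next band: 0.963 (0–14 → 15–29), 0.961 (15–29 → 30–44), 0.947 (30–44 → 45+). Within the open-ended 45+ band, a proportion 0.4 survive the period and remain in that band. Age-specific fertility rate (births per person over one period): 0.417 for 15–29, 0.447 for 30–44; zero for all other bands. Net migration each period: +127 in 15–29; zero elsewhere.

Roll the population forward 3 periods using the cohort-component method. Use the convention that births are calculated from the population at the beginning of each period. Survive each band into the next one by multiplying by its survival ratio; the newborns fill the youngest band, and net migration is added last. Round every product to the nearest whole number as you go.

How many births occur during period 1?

Let group 1 be 0–14 through group 4 = 45+.
Period 1.
Births: 600 × 0.417 = 250, 690 × 0.447 = 308 ⇒ total 558
Group 2: 510 × 0.963 = 491
Group 3: 600 × 0.961 = 577
Group 4: 690 × 0.947 + 1500 × 0.4 = 653 + 600 = 1253
Net migration: Group 2 + 127 → 618
Giving 558 / 618 / 577 / 1253.

558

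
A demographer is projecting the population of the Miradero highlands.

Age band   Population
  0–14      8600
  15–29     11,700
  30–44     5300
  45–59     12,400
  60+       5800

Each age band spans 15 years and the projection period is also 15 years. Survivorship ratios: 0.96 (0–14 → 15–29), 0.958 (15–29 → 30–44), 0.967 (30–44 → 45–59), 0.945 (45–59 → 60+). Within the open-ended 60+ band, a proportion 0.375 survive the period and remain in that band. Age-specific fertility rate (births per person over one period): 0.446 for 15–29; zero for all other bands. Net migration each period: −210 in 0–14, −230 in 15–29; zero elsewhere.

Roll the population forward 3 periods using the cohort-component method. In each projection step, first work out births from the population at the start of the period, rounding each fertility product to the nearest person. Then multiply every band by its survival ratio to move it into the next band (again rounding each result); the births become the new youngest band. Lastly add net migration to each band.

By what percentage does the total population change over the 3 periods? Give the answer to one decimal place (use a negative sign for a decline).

-30.0

Period 1.
Births: 11700 * 0.446 = 5218
15–29: 8600 * 0.96 = 8256
30–44: 11700 * 0.958 = 11209
45–59: 5300 * 0.967 = 5125
60+: 12400 * 0.945 + 5800 * 0.375 = 11718 + 2175 = 13893
Net migration: 0–14 − 210 → 5008; 15–29 − 230 → 8026
→ [5008, 8026, 11209, 5125, 13893]
Period 2.
Births: 8026 * 0.446 = 3580
15–29: 5008 * 0.96 = 4808
30–44: 8026 * 0.958 = 7689
45–59: 11209 * 0.967 = 10839
60+: 5125 * 0.945 + 13893 * 0.375 = 4843 + 5210 = 10053
Net migration: 0–14 − 210 → 3370; 15–29 − 230 → 4578
→ [3370, 4578, 7689, 10839, 10053]
Period 3.
Births: 4578 * 0.446 = 2042
15–29: 3370 * 0.96 = 3235
30–44: 4578 * 0.958 = 4386
45–59: 7689 * 0.967 = 7435
60+: 10839 * 0.945 + 10053 * 0.375 = 10243 + 3770 = 14013
Net migration: 0–14 − 210 → 1832; 15–29 − 230 → 3005
→ [1832, 3005, 4386, 7435, 14013]
Total: 43800 → 30671; change = -13129; percentage change = -30.0%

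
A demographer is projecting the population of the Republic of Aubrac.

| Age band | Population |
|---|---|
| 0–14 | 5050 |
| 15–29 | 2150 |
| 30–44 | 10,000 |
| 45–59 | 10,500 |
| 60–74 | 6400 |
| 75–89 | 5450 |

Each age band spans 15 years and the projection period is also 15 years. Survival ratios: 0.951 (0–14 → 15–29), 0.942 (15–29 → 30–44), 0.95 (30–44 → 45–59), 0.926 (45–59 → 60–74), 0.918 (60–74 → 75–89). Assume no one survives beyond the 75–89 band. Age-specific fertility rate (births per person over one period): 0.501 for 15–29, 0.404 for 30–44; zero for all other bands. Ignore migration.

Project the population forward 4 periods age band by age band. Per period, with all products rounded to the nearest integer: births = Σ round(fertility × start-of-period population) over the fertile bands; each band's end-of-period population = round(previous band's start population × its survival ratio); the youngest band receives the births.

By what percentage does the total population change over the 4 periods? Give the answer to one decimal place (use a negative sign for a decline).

Call the bands 1 to 6, youngest first.
[period 1]
Births: 2150 × 0.501 = 1077, 10000 × 0.404 = 4040 → 5117
Band 2: 5050 × 0.951 = 4803
Band 3: 2150 × 0.942 = 2025
Band 4: 10000 × 0.95 = 9500
Band 5: 10500 × 0.926 = 9723
Band 6: 6400 × 0.918 = 5875
Population now: 0–14=5117, 15–29=4803, 30–44=2025, 45–59=9500, 60–74=9723, 75–89=5875
[period 2]
Births: 4803 × 0.501 = 2406, 2025 × 0.404 = 818 → 3224
Band 2: 5117 × 0.951 = 4866
Band 3: 4803 × 0.942 = 4524
Band 4: 2025 × 0.95 = 1924
Band 5: 9500 × 0.926 = 8797
Band 6: 9723 × 0.918 = 8926
Population now: 0–14=3224, 15–29=4866, 30–44=4524, 45–59=1924, 60–74=8797, 75–89=8926
[period 3]
Births: 4866 × 0.501 = 2438, 4524 × 0.404 = 1828 → 4266
Band 2: 3224 × 0.951 = 3066
Band 3: 4866 × 0.942 = 4584
Band 4: 4524 × 0.95 = 4298
Band 5: 1924 × 0.926 = 1782
Band 6: 8797 × 0.918 = 8076
Population now: 0–14=4266, 15–29=3066, 30–44=4584, 45–59=4298, 60–74=1782, 75–89=8076
[period 4]
Births: 3066 × 0.501 = 1536, 4584 × 0.404 = 1852 → 3388
Band 2: 4266 × 0.951 = 4057
Band 3: 3066 × 0.942 = 2888
Band 4: 4584 × 0.95 = 4355
Band 5: 4298 × 0.926 = 3980
Band 6: 1782 × 0.918 = 1636
Population now: 0–14=3388, 15–29=4057, 30–44=2888, 45–59=4355, 60–74=3980, 75–89=1636
Total: 39550 → 20304; change = -19246; percentage change = -48.7%

-48.7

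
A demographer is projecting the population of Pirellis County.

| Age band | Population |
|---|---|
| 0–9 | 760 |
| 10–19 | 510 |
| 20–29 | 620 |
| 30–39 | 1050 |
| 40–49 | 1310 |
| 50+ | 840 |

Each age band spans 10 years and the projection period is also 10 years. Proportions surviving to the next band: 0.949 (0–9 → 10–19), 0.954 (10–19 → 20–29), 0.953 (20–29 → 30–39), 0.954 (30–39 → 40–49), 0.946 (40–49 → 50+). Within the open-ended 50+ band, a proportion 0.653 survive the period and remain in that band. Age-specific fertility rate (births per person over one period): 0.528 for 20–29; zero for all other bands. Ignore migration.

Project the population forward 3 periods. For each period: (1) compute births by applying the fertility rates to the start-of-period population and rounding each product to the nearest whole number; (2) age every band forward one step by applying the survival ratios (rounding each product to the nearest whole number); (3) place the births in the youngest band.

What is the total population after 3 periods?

3918

Period 1:
Births: 620 × 0.528 = 327
10–19: 760 × 0.949 = 721
20–29: 510 × 0.954 = 487
30–39: 620 × 0.953 = 591
40–49: 1050 × 0.954 = 1002
50+: 1310 × 0.946 + 840 × 0.653 = 1239 + 549 = 1788
Population now: 0–9=327, 10–19=721, 20–29=487, 30–39=591, 40–49=1002, 50+=1788
Period 2:
Births: 487 × 0.528 = 257
10–19: 327 × 0.949 = 310
20–29: 721 × 0.954 = 688
30–39: 487 × 0.953 = 464
40–49: 591 × 0.954 = 564
50+: 1002 × 0.946 + 1788 × 0.653 = 948 + 1168 = 2116
Population now: 0–9=257, 10–19=310, 20–29=688, 30–39=464, 40–49=564, 50+=2116
Period 3:
Births: 688 × 0.528 = 363
10–19: 257 × 0.949 = 244
20–29: 310 × 0.954 = 296
30–39: 688 × 0.953 = 656
40–49: 464 × 0.954 = 443
50+: 564 × 0.946 + 2116 × 0.653 = 534 + 1382 = 1916
Population now: 0–9=363, 10–19=244, 20–29=296, 30–39=656, 40–49=443, 50+=1916
Total after period 3: 363 + 244 + 296 + 656 + 443 + 1916 = 3918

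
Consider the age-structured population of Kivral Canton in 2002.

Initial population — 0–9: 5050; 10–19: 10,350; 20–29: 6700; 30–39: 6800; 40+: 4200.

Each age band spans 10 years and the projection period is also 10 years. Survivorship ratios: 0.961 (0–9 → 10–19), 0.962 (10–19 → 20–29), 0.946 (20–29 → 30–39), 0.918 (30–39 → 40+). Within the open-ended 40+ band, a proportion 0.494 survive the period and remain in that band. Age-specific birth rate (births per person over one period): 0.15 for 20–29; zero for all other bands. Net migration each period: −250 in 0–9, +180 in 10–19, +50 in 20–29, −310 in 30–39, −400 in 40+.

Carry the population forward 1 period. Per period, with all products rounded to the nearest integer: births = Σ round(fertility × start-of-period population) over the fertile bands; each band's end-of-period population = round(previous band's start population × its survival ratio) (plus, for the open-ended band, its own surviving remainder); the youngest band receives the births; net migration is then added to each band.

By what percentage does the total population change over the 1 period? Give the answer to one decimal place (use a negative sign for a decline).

After projecting period 1:
Births: 6700 × 0.15 = 1005
10–19: 5050 × 0.961 = 4853
20–29: 10350 × 0.962 = 9957
30–39: 6700 × 0.946 = 6338
40+: 6800 × 0.918 + 4200 × 0.494 = 6242 + 2075 = 8317
Net migration: 0–9 − 250 → 755; 10–19 + 180 → 5033; 20–29 + 50 → 10007; 30–39 − 310 → 6028; 40+ − 400 → 7917
Giving 755 / 5033 / 10007 / 6028 / 7917.
Total: 33100 → 29740; change = -3360; percentage change = -10.2%

-10.2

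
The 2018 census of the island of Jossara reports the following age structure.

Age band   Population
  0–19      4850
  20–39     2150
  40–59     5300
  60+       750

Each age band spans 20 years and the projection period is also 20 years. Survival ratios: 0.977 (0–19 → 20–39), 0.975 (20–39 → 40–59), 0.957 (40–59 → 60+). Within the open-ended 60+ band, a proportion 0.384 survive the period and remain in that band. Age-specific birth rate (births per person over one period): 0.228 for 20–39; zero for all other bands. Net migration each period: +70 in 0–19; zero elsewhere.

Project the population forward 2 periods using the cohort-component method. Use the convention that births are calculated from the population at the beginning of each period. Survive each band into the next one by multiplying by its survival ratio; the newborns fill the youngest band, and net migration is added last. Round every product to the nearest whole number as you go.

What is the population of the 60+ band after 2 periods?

Numbering the groups 1..4 from youngest to oldest:
— Period 1 —
Births: 2150 × 0.228 = 490
Group 2: 4850 × 0.977 = 4738
Group 3: 2150 × 0.975 = 2096
Group 4: 5300 × 0.957 + 750 × 0.384 = 5072 + 288 = 5360
Net migration: Group 1 + 70 → 560
Giving 560 / 4738 / 2096 / 5360.
— Period 2 —
Births: 4738 × 0.228 = 1080
Group 2: 560 × 0.977 = 547
Group 3: 4738 × 0.975 = 4620
Group 4: 2096 × 0.957 + 5360 × 0.384 = 2006 + 2058 = 4064
Net migration: Group 1 + 70 → 1150
Giving 1150 / 547 / 4620 / 4064.

4064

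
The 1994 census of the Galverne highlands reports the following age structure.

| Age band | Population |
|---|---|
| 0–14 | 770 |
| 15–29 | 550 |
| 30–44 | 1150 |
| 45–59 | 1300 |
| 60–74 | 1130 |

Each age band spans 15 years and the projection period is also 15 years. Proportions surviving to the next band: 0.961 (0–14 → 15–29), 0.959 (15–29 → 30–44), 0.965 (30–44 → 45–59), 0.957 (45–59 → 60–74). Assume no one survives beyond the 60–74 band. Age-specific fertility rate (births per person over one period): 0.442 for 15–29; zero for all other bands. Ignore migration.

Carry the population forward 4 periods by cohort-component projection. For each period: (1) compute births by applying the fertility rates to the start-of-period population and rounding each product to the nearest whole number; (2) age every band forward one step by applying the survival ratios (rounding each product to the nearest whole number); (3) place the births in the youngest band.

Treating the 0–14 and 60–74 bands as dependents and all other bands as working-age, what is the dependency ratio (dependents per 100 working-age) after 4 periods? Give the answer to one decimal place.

129.1

Period 1:
Births: 550 × 0.442 = 243
15–29: 770 × 0.961 = 740
30–44: 550 × 0.959 = 527
45–59: 1150 × 0.965 = 1110
60–74: 1300 × 0.957 = 1244
Population now: 0–14=243, 15–29=740, 30–44=527, 45–59=1110, 60–74=1244
Period 2:
Births: 740 × 0.442 = 327
15–29: 243 × 0.961 = 234
30–44: 740 × 0.959 = 710
45–59: 527 × 0.965 = 509
60–74: 1110 × 0.957 = 1062
Population now: 0–14=327, 15–29=234, 30–44=710, 45–59=509, 60–74=1062
Period 3:
Births: 234 × 0.442 = 103
15–29: 327 × 0.961 = 314
30–44: 234 × 0.959 = 224
45–59: 710 × 0.965 = 685
60–74: 509 × 0.957 = 487
Population now: 0–14=103, 15–29=314, 30–44=224, 45–59=685, 60–74=487
Period 4:
Births: 314 × 0.442 = 139
15–29: 103 × 0.961 = 99
30–44: 314 × 0.959 = 301
45–59: 224 × 0.965 = 216
60–74: 685 × 0.957 = 656
Population now: 0–14=139, 15–29=99, 30–44=301, 45–59=216, 60–74=656
Dependents (band 0–14 + band 60–74) = 139 + 656 = 795; working-age = 616; ratio = 795/616 × 100 = 129.1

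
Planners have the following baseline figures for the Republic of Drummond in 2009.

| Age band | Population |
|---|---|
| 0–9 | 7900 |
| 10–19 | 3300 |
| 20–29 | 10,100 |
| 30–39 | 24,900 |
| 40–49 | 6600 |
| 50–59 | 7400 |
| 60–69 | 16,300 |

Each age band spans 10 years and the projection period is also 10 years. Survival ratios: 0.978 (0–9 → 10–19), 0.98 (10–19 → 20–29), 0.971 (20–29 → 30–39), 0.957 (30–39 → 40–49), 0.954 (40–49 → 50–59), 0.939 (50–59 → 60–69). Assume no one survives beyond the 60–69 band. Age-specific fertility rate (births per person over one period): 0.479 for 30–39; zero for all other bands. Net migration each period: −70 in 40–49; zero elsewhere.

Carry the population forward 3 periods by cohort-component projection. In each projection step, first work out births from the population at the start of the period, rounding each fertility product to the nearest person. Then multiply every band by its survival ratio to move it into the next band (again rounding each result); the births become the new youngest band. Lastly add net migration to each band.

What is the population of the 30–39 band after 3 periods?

Period 1:
Births: 24900 * 0.479 = 11927
10–19: 7900 * 0.978 = 7726
20–29: 3300 * 0.98 = 3234
30–39: 10100 * 0.971 = 9807
40–49: 24900 * 0.957 = 23829
50–59: 6600 * 0.954 = 6296
60–69: 7400 * 0.939 = 6949
Net migration: 40–49 − 70 → 23759
Giving 11927 / 7726 / 3234 / 9807 / 23759 / 6296 / 6949.
Period 2:
Births: 9807 * 0.479 = 4698
10–19: 11927 * 0.978 = 11665
20–29: 7726 * 0.98 = 7571
30–39: 3234 * 0.971 = 3140
40–49: 9807 * 0.957 = 9385
50–59: 23759 * 0.954 = 22666
60–69: 6296 * 0.939 = 5912
Net migration: 40–49 − 70 → 9315
Giving 4698 / 11665 / 7571 / 3140 / 9315 / 22666 / 5912.
Period 3:
Births: 3140 * 0.479 = 1504
10–19: 4698 * 0.978 = 4595
20–29: 11665 * 0.98 = 11432
30–39: 7571 * 0.971 = 7351
40–49: 3140 * 0.957 = 3005
50–59: 9315 * 0.954 = 8887
60–69: 22666 * 0.939 = 21283
Net migration: 40–49 − 70 → 2935
Giving 1504 / 4595 / 11432 / 7351 / 2935 / 8887 / 21283.

7351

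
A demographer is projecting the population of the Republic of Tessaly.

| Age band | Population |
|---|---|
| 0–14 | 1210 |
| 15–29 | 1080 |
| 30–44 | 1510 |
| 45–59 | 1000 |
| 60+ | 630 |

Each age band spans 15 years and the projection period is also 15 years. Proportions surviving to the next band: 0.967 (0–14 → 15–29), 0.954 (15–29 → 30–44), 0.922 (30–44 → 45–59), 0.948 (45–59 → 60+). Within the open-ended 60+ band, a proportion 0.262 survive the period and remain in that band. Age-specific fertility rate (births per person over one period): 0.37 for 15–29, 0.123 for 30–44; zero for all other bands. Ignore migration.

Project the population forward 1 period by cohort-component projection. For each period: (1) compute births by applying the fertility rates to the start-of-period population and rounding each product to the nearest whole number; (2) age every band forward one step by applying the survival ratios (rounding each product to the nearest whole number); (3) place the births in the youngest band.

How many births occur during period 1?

[period 1]
Births: 1080 × 0.37 = 400, 1510 × 0.123 = 186 → total 586
15–29: 1210 × 0.967 = 1170
30–44: 1080 × 0.954 = 1030
45–59: 1510 × 0.922 = 1392
60+: 1000 × 0.948 + 630 × 0.262 = 948 + 165 = 1113
Giving 586 / 1170 / 1030 / 1392 / 1113.

586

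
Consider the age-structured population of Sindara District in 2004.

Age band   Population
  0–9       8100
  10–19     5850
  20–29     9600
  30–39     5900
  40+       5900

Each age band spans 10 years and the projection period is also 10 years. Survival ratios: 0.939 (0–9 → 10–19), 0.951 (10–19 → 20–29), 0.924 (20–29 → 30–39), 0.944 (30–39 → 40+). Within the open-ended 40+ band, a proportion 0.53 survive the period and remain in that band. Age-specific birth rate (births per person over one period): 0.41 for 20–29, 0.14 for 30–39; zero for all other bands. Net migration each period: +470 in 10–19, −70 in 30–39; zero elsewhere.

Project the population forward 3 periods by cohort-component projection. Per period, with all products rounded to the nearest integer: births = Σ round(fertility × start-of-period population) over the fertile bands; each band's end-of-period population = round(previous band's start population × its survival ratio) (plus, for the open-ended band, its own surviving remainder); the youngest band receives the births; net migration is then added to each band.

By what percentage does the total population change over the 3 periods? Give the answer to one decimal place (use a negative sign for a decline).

Call the groups 1 to 5, youngest first.
[period 1]
Births: 9600 × 0.41 = 3936 ; 5900 × 0.14 = 826 — total 4762
Group 2: 8100 × 0.939 = 7606
Group 3: 5850 × 0.951 = 5563
Group 4: 9600 × 0.924 = 8870
Group 5: 5900 × 0.944 + 5900 × 0.53 = 5570 + 3127 = 8697
Net migration: Group 2 + 470 → 8076; Group 4 − 70 → 8800
End of period: [4762, 8076, 5563, 8800, 8697]
[period 2]
Births: 5563 × 0.41 = 2281 ; 8800 × 0.14 = 1232 — total 3513
Group 2: 4762 × 0.939 = 4472
Group 3: 8076 × 0.951 = 7680
Group 4: 5563 × 0.924 = 5140
Group 5: 8800 × 0.944 + 8697 × 0.53 = 8307 + 4609 = 12916
Net migration: Group 2 + 470 → 4942; Group 4 − 70 → 5070
End of period: [3513, 4942, 7680, 5070, 12916]
[period 3]
Births: 7680 × 0.41 = 3149 ; 5070 × 0.14 = 710 — total 3859
Group 2: 3513 × 0.939 = 3299
Group 3: 4942 × 0.951 = 4700
Group 4: 7680 × 0.924 = 7096
Group 5: 5070 × 0.944 + 12916 × 0.53 = 4786 + 6845 = 11631
Net migration: Group 2 + 470 → 3769; Group 4 − 70 → 7026
End of period: [3859, 3769, 4700, 7026, 11631]
Total: 35350 → 30985; change = -4365; percentage change = -12.3%

-12.3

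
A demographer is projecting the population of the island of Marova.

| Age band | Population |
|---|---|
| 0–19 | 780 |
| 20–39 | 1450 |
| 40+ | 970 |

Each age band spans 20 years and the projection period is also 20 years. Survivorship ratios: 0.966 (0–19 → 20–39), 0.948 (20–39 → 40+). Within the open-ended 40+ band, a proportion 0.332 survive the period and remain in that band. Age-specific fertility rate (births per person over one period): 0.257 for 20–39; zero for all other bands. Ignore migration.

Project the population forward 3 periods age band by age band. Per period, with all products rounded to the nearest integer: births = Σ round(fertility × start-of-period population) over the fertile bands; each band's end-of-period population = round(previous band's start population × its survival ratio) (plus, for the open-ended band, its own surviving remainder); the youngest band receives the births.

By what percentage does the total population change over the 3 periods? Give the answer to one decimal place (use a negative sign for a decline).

Period 1.
Births: 1450 × 0.257 = 373
20–39: 780 × 0.966 = 753
40+: 1450 × 0.948 + 970 × 0.332 = 1375 + 322 = 1697
End of period: [373, 753, 1697]
Period 2.
Births: 753 × 0.257 = 194
20–39: 373 × 0.966 = 360
40+: 753 × 0.948 + 1697 × 0.332 = 714 + 563 = 1277
End of period: [194, 360, 1277]
Period 3.
Births: 360 × 0.257 = 93
20–39: 194 × 0.966 = 187
40+: 360 × 0.948 + 1277 × 0.332 = 341 + 424 = 765
End of period: [93, 187, 765]
Total: 3200 → 1045; change = -2155; percentage change = -67.3%

-67.3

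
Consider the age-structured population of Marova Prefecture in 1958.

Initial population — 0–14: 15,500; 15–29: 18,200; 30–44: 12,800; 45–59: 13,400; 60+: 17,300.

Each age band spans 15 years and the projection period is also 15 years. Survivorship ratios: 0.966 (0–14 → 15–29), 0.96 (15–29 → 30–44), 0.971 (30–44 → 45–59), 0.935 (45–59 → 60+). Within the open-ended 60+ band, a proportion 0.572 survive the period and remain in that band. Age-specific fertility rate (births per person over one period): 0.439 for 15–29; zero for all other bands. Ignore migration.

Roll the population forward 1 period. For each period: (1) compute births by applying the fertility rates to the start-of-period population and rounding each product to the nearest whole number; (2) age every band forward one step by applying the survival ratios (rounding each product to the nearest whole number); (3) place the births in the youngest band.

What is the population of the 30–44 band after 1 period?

Let band 1 be 0–14 through band 5 = 60+.
Period 1.
Births: 18200 × 0.439 = 7990
Band 2: 15500 × 0.966 = 14973
Band 3: 18200 × 0.96 = 17472
Band 4: 12800 × 0.971 = 12429
Band 5: 13400 × 0.935 + 17300 × 0.572 = 12529 + 9896 = 22425
End of period: [7990, 14973, 17472, 12429, 22425]

17472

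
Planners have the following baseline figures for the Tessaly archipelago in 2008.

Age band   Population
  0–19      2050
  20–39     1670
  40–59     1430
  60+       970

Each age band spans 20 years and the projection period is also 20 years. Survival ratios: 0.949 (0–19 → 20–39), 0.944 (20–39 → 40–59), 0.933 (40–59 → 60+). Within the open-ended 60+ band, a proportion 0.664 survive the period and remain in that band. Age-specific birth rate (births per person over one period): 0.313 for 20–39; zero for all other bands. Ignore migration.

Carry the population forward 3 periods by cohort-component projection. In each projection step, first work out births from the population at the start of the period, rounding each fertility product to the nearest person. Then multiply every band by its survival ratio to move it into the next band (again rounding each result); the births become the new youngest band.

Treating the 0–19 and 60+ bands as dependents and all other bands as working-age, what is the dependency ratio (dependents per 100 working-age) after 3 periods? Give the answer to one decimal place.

355.3

(Groups numbered youngest = 1 to oldest = 4.)
[period 1]
Births: 1670 × 0.313 = 523
Group 2: 2050 × 0.949 = 1945
Group 3: 1670 × 0.944 = 1576
Group 4: 1430 × 0.933 + 970 × 0.664 = 1334 + 644 = 1978
End of period: [523, 1945, 1576, 1978]
[period 2]
Births: 1945 × 0.313 = 609
Group 2: 523 × 0.949 = 496
Group 3: 1945 × 0.944 = 1836
Group 4: 1576 × 0.933 + 1978 × 0.664 = 1470 + 1313 = 2783
End of period: [609, 496, 1836, 2783]
[period 3]
Births: 496 × 0.313 = 155
Group 2: 609 × 0.949 = 578
Group 3: 496 × 0.944 = 468
Group 4: 1836 × 0.933 + 2783 × 0.664 = 1713 + 1848 = 3561
End of period: [155, 578, 468, 3561]
Dependents (band 0–19 + band 60+) = 155 + 3561 = 3716; working-age = 1046; ratio = 3716/1046 × 100 = 355.3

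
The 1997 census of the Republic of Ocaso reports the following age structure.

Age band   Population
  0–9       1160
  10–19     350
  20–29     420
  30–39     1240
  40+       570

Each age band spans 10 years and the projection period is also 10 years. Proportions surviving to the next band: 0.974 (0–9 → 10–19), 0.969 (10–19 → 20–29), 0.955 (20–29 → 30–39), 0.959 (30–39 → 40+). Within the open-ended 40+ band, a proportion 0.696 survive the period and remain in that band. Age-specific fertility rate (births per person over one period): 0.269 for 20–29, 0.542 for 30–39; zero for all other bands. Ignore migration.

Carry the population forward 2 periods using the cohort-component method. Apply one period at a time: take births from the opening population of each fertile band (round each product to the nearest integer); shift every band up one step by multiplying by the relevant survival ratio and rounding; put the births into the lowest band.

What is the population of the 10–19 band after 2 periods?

765

(Bands numbered youngest = 1 to oldest = 5.)
Period 1:
Births: 420 × 0.269 = 113 ; 1240 × 0.542 = 672 ⇒ total 785
Band 2: 1160 × 0.974 = 1130
Band 3: 350 × 0.969 = 339
Band 4: 420 × 0.955 = 401
Band 5: 1240 × 0.959 + 570 × 0.696 = 1189 + 397 = 1586
Population now: 0–9=785, 10–19=1130, 20–29=339, 30–39=401, 40+=1586
Period 2:
Births: 339 × 0.269 = 91 ; 401 × 0.542 = 217 ⇒ total 308
Band 2: 785 × 0.974 = 765
Band 3: 1130 × 0.969 = 1095
Band 4: 339 × 0.955 = 324
Band 5: 401 × 0.959 + 1586 × 0.696 = 385 + 1104 = 1489
Population now: 0–9=308, 10–19=765, 20–29=1095, 30–39=324, 40+=1489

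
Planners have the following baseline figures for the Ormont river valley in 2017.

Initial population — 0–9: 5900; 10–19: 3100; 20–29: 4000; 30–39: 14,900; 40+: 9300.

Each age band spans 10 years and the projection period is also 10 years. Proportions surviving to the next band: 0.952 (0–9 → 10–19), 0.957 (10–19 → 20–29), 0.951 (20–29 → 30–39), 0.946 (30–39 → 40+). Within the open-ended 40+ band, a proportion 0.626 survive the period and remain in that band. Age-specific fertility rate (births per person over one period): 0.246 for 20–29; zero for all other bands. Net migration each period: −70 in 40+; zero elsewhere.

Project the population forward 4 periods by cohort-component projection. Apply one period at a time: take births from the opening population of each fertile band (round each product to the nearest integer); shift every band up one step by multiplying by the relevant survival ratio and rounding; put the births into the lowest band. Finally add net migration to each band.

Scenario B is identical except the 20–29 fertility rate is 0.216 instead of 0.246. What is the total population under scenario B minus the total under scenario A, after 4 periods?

After projecting period 1:
Births: 4000 × 0.246 = 984
10–19: 5900 × 0.952 = 5617
20–29: 3100 × 0.957 = 2967
30–39: 4000 × 0.951 = 3804
40+: 14900 × 0.946 + 9300 × 0.626 = 14095 + 5822 = 19917
Net migration: 40+ − 70 → 19847
→ [984, 5617, 2967, 3804, 19847]
After projecting period 2:
Births: 2967 × 0.246 = 730
10–19: 984 × 0.952 = 937
20–29: 5617 × 0.957 = 5375
30–39: 2967 × 0.951 = 2822
40+: 3804 × 0.946 + 19847 × 0.626 = 3599 + 12424 = 16023
Net migration: 40+ − 70 → 15953
→ [730, 937, 5375, 2822, 15953]
After projecting period 3:
Births: 5375 × 0.246 = 1322
10–19: 730 × 0.952 = 695
20–29: 937 × 0.957 = 897
30–39: 5375 × 0.951 = 5112
40+: 2822 × 0.946 + 15953 × 0.626 = 2670 + 9987 = 12657
Net migration: 40+ − 70 → 12587
→ [1322, 695, 897, 5112, 12587]
After projecting period 4:
Births: 897 × 0.246 = 221
10–19: 1322 × 0.952 = 1259
20–29: 695 × 0.957 = 665
30–39: 897 × 0.951 = 853
40+: 5112 × 0.946 + 12587 × 0.626 = 4836 + 7879 = 12715
Net migration: 40+ − 70 → 12645
→ [221, 1259, 665, 853, 12645]
Scenario A total after 4 periods: 15643
Scenario B projection —
After projecting period 1:
Births: 4000 × 0.216 = 864
10–19: 5900 × 0.952 = 5617
20–29: 3100 × 0.957 = 2967
30–39: 4000 × 0.951 = 3804
40+: 14900 × 0.946 + 9300 × 0.626 = 14095 + 5822 = 19917
Net migration: 40+ − 70 → 19847
→ [864, 5617, 2967, 3804, 19847]
After projecting period 2:
Births: 2967 × 0.216 = 641
10–19: 864 × 0.952 = 823
20–29: 5617 × 0.957 = 5375
30–39: 2967 × 0.951 = 2822
40+: 3804 × 0.946 + 19847 × 0.626 = 3599 + 12424 = 16023
Net migration: 40+ − 70 → 15953
→ [641, 823, 5375, 2822, 15953]
After projecting period 3:
Births: 5375 × 0.216 = 1161
10–19: 641 × 0.952 = 610
20–29: 823 × 0.957 = 788
30–39: 5375 × 0.951 = 5112
40+: 2822 × 0.946 + 15953 × 0.626 = 2670 + 9987 = 12657
Net migration: 40+ − 70 → 12587
→ [1161, 610, 788, 5112, 12587]
After projecting period 4:
Births: 788 × 0.216 = 170
10–19: 1161 × 0.952 = 1105
20–29: 610 × 0.957 = 584
30–39: 788 × 0.951 = 749
40+: 5112 × 0.946 + 12587 × 0.626 = 4836 + 7879 = 12715
Net migration: 40+ − 70 → 12645
→ [170, 1105, 584, 749, 12645]
Scenario B total after 4 periods: 15253
Difference B − A = 15253 − 15643 = -390

-390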